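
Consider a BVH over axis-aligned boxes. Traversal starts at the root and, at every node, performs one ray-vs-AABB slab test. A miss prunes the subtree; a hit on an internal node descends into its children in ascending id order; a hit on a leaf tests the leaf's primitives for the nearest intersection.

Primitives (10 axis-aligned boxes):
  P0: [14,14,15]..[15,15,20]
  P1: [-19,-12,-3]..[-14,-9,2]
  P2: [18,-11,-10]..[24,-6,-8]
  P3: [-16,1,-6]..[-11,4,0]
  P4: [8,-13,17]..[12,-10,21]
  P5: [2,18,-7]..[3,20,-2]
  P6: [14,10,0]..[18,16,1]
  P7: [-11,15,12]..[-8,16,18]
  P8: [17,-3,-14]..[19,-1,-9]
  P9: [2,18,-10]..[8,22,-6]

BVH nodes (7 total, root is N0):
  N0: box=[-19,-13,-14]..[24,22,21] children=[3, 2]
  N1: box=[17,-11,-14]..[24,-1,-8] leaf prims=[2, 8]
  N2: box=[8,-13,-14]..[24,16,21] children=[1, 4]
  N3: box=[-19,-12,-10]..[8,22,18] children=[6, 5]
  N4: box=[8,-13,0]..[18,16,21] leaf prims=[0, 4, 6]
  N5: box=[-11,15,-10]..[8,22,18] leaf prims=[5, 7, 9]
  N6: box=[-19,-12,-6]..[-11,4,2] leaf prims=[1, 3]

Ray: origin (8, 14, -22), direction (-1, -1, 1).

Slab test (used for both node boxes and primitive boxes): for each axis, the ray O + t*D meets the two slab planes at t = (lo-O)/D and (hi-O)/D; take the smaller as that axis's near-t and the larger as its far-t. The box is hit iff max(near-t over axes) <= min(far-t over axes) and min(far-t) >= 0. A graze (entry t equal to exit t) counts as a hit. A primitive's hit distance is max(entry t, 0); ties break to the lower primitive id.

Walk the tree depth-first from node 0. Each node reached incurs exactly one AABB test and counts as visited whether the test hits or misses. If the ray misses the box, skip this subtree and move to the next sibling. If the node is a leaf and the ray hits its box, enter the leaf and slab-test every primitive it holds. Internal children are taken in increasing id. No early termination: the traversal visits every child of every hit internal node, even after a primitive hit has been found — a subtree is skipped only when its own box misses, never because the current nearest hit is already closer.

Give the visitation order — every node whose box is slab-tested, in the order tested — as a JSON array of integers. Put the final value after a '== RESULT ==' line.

Walk:
N0 x:[-16,27] y:[-8,27] z:[8,43] -> hit [8,27], descend [2, 3]
  N2 x:[-16,0] y:[-2,27] z:[8,43] -> miss, prune
  N3 x:[0,27] y:[-8,26] z:[12,40] -> hit [12,26], descend [5, 6]
    N5 x:[0,19] y:[-8,-1] z:[12,40] -> miss, prune
    N6 x:[19,27] y:[10,26] z:[16,24] -> hit [19,24] leaf, test {P1@t=23, P3(miss)}

Summary -> nodes [0, 2, 3, 5, 6]; box-tests=5; leaf-entries=1; first=P1

== RESULT ==
[0, 2, 3, 5, 6]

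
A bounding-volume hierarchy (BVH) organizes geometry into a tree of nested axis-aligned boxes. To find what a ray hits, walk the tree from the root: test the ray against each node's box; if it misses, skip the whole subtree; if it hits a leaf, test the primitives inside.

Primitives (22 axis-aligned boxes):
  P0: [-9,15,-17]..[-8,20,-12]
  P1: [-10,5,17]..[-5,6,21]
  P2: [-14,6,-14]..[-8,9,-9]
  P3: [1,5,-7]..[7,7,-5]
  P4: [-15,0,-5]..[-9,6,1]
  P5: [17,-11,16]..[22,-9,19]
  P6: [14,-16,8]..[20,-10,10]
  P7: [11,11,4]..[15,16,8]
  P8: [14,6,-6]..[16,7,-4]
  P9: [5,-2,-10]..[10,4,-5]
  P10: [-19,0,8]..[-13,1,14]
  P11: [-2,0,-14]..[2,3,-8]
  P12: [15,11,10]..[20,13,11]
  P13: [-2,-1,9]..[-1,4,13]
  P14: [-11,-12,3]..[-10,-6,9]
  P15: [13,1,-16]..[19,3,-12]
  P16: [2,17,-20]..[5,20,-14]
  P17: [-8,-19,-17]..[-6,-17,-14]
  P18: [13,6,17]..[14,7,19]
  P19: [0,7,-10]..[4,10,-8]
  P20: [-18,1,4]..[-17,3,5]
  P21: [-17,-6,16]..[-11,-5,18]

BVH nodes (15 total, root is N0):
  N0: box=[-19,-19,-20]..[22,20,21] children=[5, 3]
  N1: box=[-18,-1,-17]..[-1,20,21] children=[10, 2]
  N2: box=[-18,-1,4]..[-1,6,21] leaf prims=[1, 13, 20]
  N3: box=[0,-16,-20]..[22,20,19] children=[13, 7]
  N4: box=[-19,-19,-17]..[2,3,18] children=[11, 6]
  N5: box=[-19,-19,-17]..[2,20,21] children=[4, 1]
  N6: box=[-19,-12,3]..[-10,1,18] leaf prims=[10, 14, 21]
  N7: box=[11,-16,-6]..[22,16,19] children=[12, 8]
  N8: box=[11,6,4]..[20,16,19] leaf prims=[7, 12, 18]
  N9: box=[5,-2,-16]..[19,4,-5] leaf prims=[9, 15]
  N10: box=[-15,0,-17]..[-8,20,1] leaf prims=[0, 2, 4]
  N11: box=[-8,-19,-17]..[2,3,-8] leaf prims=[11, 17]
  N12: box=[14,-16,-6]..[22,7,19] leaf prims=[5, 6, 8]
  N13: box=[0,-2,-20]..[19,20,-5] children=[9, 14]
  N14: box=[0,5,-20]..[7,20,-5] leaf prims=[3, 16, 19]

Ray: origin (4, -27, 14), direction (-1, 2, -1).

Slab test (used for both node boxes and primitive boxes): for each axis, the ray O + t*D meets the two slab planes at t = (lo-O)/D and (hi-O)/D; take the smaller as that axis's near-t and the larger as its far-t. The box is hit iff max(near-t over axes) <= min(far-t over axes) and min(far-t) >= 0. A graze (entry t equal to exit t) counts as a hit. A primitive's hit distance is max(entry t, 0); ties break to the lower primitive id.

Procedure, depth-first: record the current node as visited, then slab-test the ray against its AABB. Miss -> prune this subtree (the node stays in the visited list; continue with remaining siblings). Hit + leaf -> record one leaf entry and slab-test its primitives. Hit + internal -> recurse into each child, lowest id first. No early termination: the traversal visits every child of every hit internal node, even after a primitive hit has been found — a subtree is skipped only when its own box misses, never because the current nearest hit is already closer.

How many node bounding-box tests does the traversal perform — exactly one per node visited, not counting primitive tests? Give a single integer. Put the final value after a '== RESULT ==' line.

Walk:
N0 x:[-18,23] y:[4,47/2] z:[-7,34] -> hit [4,23], descend [3, 5]
  N3 x:[-18,4] y:[11/2,47/2] z:[-5,34] -> miss, prune
  N5 x:[2,23] y:[4,47/2] z:[-7,31] -> hit [4,23], descend [1, 4]
    N1 x:[5,22] y:[13,47/2] z:[-7,31] -> hit [13,22], descend [2, 10]
      N2 x:[5,22] y:[13,33/2] z:[-7,10] -> miss, prune
      N10 x:[12,19] y:[27/2,47/2] z:[13,31] -> hit [27/2,19] leaf, test {P0(miss), P2(miss), P4@t=27/2}
    N4 x:[2,23] y:[4,15] z:[-4,31] -> hit [4,15], descend [6, 11]
      N6 x:[14,23] y:[15/2,14] z:[-4,11] -> miss, prune
      N11 x:[2,12] y:[4,15] z:[22,31] -> miss, prune

Summary -> nodes [0, 3, 5, 1, 2, 10, 4, 6, 11]; box-tests=9; leaf-entries=1; first=P4

== RESULT ==
9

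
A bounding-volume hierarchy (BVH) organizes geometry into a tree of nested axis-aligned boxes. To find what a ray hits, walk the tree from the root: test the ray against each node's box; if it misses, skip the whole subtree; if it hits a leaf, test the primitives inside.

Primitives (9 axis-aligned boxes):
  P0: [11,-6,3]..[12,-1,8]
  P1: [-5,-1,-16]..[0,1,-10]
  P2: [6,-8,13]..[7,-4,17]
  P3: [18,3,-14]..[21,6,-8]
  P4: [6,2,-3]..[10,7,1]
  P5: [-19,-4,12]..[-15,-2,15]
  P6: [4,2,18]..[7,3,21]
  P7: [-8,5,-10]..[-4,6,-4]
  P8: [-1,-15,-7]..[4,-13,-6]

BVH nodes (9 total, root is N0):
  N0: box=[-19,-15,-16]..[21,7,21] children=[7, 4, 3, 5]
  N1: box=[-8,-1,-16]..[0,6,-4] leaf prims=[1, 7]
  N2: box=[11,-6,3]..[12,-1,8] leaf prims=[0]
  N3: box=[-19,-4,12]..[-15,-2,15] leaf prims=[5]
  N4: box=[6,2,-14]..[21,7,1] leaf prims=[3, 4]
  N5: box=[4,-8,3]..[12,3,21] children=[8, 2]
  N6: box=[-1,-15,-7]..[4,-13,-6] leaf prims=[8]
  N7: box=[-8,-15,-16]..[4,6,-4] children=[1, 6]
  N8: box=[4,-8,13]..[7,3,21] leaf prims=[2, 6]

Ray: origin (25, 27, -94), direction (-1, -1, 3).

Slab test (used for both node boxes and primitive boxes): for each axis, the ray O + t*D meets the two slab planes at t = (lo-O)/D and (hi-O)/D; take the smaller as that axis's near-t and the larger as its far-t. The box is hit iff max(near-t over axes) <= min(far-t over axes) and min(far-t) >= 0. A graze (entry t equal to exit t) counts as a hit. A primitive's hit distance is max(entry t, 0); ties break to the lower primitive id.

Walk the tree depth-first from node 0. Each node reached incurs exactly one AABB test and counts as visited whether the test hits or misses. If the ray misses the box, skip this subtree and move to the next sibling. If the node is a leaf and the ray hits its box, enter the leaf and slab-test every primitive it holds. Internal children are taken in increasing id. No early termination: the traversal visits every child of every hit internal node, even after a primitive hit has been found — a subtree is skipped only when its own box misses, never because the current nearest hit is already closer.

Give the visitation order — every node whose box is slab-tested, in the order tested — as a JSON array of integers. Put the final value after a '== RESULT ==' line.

Trace the traversal:
N0 x:[4,44] y:[20,42] z:[26,115/3] -> hit [26,115/3], descend [3, 4, 5, 7]
  N3 x:[40,44] y:[29,31] z:[106/3,109/3] -> miss, prune
  N4 x:[4,19] y:[20,25] z:[80/3,95/3] -> miss, prune
  N5 x:[13,21] y:[24,35] z:[97/3,115/3] -> miss, prune
  N7 x:[21,33] y:[21,42] z:[26,30] -> hit [26,30], descend [1, 6]
    N1 x:[25,33] y:[21,28] z:[26,30] -> hit [26,28] leaf, test {P1@t=26, P7(miss)}
    N6 x:[21,26] y:[40,42] z:[29,88/3] -> miss, prune

Visited [0, 3, 4, 5, 7, 1, 6]. Tests: 7 box, 1 leaf. Nearest: P1.

== RESULT ==
[0, 3, 4, 5, 7, 1, 6]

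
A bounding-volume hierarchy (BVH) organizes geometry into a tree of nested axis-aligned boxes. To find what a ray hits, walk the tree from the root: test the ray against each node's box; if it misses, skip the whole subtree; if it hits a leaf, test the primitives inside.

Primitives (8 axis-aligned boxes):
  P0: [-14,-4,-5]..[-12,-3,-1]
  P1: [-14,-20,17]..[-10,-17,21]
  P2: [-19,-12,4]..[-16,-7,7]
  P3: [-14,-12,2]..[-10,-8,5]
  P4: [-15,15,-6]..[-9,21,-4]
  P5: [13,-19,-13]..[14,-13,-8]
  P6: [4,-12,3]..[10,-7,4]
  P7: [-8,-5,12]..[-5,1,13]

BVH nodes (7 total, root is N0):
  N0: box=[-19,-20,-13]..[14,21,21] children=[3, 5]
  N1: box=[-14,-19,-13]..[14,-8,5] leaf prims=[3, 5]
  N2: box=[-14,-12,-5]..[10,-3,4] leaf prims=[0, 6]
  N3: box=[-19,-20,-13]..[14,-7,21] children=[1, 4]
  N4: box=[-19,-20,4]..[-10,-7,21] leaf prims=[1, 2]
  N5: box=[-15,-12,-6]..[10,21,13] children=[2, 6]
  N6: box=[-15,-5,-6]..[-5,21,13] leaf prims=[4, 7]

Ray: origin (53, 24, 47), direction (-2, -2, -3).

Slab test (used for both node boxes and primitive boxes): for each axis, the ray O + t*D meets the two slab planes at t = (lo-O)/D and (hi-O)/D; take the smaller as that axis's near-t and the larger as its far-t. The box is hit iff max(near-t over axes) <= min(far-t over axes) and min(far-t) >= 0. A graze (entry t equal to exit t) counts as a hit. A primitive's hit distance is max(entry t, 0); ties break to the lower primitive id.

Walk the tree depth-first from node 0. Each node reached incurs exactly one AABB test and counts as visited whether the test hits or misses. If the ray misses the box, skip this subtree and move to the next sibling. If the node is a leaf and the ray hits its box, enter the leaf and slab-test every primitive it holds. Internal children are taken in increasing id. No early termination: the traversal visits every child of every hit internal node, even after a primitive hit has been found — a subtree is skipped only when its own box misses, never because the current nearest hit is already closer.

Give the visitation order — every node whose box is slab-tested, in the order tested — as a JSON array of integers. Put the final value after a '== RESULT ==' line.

Traverse from the root:
N0 x:[39/2,36] y:[3/2,22] z:[26/3,20] -> hit [39/2,20], descend [3, 5]
  N3 x:[39/2,36] y:[31/2,22] z:[26/3,20] -> hit [39/2,20], descend [1, 4]
    N1 x:[39/2,67/2] y:[16,43/2] z:[14,20] -> hit [39/2,20] leaf, test {P3(miss), P5@t=39/2}
    N4 x:[63/2,36] y:[31/2,22] z:[26/3,43/3] -> miss, prune
  N5 x:[43/2,34] y:[3/2,18] z:[34/3,53/3] -> miss, prune

order=[0, 3, 1, 4, 5]  |boxes|=5  |leaves|=1  hit=P5

== RESULT ==
[0, 3, 1, 4, 5]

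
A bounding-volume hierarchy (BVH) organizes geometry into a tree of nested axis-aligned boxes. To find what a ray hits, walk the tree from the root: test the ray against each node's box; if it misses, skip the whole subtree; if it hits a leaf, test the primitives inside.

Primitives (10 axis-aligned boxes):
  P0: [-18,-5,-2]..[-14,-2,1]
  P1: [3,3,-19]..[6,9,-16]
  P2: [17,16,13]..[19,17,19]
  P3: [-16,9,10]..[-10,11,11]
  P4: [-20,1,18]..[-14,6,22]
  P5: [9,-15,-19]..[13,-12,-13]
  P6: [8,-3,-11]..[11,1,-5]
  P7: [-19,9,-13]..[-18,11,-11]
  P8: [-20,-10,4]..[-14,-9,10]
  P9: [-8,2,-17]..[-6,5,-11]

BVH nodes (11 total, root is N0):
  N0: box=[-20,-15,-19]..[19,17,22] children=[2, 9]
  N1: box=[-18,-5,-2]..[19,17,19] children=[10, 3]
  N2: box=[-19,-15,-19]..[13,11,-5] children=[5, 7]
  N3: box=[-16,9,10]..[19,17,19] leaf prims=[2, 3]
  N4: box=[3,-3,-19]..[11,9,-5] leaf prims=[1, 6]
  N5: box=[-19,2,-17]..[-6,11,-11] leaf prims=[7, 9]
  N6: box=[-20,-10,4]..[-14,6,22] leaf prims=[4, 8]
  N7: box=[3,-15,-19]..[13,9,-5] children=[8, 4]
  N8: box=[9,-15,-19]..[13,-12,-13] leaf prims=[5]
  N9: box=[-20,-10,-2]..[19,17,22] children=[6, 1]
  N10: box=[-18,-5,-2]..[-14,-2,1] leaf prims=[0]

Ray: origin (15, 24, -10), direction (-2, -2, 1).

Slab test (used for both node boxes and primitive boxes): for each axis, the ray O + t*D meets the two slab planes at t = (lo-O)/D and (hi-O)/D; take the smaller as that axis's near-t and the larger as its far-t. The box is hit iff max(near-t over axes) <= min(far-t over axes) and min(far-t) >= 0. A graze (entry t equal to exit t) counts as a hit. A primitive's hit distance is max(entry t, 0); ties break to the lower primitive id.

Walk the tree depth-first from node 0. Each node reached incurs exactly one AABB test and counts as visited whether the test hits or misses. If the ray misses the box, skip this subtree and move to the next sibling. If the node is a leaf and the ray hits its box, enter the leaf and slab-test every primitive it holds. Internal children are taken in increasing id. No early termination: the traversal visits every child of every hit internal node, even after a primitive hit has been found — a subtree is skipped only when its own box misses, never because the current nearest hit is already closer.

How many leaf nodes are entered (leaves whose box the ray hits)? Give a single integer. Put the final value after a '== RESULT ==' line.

Walk:
N0 x:[-2,35/2] y:[7/2,39/2] z:[-9,32] -> hit [7/2,35/2], descend [2, 9]
  N2 x:[1,17] y:[13/2,39/2] z:[-9,5] -> miss, prune
  N9 x:[-2,35/2] y:[7/2,17] z:[8,32] -> hit [8,17], descend [1, 6]
    N1 x:[-2,33/2] y:[7/2,29/2] z:[8,29] -> hit [8,29/2], descend [3, 10]
      N3 x:[-2,31/2] y:[7/2,15/2] z:[20,29] -> miss, prune
      N10 x:[29/2,33/2] y:[13,29/2] z:[8,11] -> miss, prune
    N6 x:[29/2,35/2] y:[9,17] z:[14,32] -> hit [29/2,17] leaf, test {P4(miss), P8@t=33/2}

7 AABB tests over nodes [0, 2, 9, 1, 3, 10, 6]; 1 leaf entered; closest P8.

== RESULT ==
1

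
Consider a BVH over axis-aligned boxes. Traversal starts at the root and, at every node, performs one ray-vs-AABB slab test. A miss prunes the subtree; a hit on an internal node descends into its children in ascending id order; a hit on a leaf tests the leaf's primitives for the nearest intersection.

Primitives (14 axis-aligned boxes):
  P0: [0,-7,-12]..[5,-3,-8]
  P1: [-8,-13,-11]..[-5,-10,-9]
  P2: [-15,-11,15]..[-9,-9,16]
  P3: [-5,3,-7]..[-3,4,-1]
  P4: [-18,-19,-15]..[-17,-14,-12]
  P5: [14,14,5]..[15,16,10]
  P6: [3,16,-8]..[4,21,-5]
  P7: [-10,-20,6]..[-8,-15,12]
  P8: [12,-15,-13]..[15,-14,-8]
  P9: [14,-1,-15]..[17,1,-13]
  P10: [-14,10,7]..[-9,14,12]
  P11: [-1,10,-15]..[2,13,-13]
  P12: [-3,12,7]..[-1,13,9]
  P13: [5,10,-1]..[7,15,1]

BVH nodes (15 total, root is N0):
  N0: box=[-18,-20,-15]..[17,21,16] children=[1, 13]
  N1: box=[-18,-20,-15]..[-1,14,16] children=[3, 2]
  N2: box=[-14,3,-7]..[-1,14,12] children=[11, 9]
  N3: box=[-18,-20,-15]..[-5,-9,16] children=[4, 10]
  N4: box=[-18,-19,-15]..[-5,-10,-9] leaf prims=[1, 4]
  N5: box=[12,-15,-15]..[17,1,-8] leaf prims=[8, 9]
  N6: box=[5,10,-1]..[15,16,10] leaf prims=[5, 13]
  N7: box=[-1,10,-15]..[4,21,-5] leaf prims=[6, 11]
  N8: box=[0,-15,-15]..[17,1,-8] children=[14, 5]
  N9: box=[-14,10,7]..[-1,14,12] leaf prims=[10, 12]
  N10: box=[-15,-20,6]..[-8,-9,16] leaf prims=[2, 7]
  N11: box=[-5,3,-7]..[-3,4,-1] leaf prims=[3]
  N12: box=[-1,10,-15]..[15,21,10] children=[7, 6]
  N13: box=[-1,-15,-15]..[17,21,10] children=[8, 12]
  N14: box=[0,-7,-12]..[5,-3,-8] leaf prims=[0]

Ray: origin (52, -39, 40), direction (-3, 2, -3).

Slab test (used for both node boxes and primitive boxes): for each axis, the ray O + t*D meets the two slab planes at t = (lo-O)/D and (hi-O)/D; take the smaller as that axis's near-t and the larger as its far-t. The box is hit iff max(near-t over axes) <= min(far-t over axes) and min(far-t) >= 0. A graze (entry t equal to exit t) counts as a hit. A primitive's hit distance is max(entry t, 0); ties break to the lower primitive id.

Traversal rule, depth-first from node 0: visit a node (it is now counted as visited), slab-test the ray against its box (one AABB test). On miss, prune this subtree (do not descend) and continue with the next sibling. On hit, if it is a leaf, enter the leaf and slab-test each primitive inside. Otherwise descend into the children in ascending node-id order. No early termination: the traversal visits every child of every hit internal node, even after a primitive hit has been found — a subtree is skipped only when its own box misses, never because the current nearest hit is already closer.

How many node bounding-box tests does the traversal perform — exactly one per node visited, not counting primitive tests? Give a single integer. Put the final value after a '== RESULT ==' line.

Walk:
N0 x:[35/3,70/3] y:[19/2,30] z:[8,55/3] -> hit [35/3,55/3], descend [1, 13]
  N1 x:[53/3,70/3] y:[19/2,53/2] z:[8,55/3] -> hit [53/3,55/3], descend [2, 3]
    N2 x:[53/3,22] y:[21,53/2] z:[28/3,47/3] -> miss, prune
    N3 x:[19,70/3] y:[19/2,15] z:[8,55/3] -> miss, prune
  N13 x:[35/3,53/3] y:[12,30] z:[10,55/3] -> hit [12,53/3], descend [8, 12]
    N8 x:[35/3,52/3] y:[12,20] z:[16,55/3] -> hit [16,52/3], descend [5, 14]
      N5 x:[35/3,40/3] y:[12,20] z:[16,55/3] -> miss, prune
      N14 x:[47/3,52/3] y:[16,18] z:[16,52/3] -> hit [16,52/3] leaf, test {P0@t=16}
    N12 x:[37/3,53/3] y:[49/2,30] z:[10,55/3] -> miss, prune

Visited [0, 1, 2, 3, 13, 8, 5, 14, 12]. Tests: 9 box, 1 leaf. Nearest: P0.

== RESULT ==
9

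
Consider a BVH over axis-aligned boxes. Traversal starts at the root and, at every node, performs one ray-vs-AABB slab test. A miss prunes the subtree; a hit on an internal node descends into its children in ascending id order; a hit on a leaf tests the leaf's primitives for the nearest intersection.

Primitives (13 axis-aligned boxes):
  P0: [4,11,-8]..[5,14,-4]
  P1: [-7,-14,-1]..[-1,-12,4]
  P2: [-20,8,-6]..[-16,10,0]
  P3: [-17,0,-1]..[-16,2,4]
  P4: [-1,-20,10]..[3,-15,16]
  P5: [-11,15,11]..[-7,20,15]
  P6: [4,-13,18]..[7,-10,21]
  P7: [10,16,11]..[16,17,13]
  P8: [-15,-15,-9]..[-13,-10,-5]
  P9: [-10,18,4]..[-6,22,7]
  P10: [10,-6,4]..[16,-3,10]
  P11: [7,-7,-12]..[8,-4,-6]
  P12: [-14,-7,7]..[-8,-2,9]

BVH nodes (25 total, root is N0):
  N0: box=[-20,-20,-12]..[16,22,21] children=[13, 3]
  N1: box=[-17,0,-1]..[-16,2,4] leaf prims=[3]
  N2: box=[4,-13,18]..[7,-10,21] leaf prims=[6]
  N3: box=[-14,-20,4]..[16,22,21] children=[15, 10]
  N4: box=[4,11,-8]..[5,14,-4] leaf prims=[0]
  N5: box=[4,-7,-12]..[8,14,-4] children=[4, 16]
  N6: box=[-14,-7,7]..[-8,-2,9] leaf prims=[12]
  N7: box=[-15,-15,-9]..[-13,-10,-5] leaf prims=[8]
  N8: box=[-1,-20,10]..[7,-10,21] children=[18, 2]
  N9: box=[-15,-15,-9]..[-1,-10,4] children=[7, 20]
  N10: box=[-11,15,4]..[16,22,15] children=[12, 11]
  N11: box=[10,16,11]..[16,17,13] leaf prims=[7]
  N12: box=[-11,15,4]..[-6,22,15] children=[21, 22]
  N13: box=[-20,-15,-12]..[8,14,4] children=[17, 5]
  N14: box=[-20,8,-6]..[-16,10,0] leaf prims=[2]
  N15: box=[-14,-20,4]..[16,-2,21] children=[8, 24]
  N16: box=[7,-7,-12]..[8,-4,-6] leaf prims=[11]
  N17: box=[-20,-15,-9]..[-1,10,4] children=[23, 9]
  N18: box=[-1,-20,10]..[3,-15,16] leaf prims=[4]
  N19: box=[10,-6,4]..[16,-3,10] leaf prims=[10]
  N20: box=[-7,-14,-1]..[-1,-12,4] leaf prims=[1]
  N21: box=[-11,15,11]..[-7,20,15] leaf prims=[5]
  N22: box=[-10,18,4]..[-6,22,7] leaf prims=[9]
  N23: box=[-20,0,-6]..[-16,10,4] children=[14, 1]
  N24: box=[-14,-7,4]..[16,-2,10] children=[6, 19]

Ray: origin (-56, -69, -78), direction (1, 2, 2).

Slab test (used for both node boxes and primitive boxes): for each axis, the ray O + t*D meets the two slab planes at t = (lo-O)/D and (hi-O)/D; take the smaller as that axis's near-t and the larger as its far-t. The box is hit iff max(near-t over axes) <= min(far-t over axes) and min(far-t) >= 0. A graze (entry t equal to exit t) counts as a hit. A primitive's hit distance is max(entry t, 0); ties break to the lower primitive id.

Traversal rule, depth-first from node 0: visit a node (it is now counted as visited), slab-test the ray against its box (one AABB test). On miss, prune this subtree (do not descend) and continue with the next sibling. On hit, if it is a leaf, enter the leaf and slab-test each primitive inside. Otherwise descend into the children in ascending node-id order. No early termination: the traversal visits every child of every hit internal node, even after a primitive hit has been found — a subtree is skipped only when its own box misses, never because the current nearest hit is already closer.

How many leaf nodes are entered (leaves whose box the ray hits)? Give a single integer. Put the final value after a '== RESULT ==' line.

Trace the traversal:
N0 x:[36,72] y:[49/2,91/2] z:[33,99/2] -> hit [36,91/2], descend [3, 13]
  N3 x:[42,72] y:[49/2,91/2] z:[41,99/2] -> hit [42,91/2], descend [10, 15]
    N10 x:[45,72] y:[42,91/2] z:[41,93/2] -> hit [45,91/2], descend [11, 12]
      N11 x:[66,72] y:[85/2,43] z:[89/2,91/2] -> miss, prune
      N12 x:[45,50] y:[42,91/2] z:[41,93/2] -> hit [45,91/2], descend [21, 22]
        N21 x:[45,49] y:[42,89/2] z:[89/2,93/2] -> miss, prune
        N22 x:[46,50] y:[87/2,91/2] z:[41,85/2] -> miss, prune
    N15 x:[42,72] y:[49/2,67/2] z:[41,99/2] -> miss, prune
  N13 x:[36,64] y:[27,83/2] z:[33,41] -> hit [36,41], descend [5, 17]
    N5 x:[60,64] y:[31,83/2] z:[33,37] -> miss, prune
    N17 x:[36,55] y:[27,79/2] z:[69/2,41] -> hit [36,79/2], descend [9, 23]
      N9 x:[41,55] y:[27,59/2] z:[69/2,41] -> miss, prune
      N23 x:[36,40] y:[69/2,79/2] z:[36,41] -> hit [36,79/2], descend [1, 14]
        N1 x:[39,40] y:[69/2,71/2] z:[77/2,41] -> miss, prune
        N14 x:[36,40] y:[77/2,79/2] z:[36,39] -> hit [77/2,39] leaf, test {P2@t=77/2}

15 AABB tests over nodes [0, 3, 10, 11, 12, 21, 22, 15, 13, 5, 17, 9, 23, 1, 14]; 1 leaf entered; closest P2.

== RESULT ==
1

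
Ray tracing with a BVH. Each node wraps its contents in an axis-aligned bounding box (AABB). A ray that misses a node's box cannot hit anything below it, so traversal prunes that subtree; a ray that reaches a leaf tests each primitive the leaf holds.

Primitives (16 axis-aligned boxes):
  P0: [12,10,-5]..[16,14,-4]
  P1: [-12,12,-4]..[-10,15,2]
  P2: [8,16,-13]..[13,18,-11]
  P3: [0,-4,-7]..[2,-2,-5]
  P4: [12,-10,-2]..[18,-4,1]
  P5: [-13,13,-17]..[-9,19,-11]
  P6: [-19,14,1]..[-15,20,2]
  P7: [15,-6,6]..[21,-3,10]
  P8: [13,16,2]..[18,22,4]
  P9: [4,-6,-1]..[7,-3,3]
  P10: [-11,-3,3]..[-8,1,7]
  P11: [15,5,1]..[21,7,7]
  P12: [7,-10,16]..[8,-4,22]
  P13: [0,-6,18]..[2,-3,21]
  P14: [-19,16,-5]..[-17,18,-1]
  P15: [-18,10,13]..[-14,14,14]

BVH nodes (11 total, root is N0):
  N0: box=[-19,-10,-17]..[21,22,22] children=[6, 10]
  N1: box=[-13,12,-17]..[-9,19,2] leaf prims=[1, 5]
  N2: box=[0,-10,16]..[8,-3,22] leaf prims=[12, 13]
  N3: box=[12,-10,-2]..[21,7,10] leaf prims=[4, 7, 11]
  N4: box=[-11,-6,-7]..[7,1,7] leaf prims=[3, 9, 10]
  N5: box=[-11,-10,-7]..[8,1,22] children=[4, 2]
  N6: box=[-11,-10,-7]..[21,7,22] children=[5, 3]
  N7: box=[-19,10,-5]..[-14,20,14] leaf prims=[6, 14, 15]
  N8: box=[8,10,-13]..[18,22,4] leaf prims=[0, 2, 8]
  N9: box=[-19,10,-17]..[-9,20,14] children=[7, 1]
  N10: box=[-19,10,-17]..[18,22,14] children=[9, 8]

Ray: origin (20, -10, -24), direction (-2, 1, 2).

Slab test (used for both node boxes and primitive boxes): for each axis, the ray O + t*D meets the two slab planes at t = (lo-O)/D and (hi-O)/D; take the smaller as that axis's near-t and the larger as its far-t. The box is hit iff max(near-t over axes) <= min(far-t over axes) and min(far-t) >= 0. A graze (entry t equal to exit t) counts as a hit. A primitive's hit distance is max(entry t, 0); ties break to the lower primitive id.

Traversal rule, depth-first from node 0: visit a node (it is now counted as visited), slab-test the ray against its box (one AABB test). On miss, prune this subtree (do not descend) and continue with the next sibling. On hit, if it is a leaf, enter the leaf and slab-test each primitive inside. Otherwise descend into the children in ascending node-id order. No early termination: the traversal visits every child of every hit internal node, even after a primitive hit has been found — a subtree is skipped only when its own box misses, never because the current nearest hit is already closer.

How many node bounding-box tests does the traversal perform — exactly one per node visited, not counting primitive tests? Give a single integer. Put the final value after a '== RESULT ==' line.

Traverse from the root:
N0 x:[-1/2,39/2] y:[0,32] z:[7/2,23] -> hit [7/2,39/2], descend [6, 10]
  N6 x:[-1/2,31/2] y:[0,17] z:[17/2,23] -> hit [17/2,31/2], descend [3, 5]
    N3 x:[-1/2,4] y:[0,17] z:[11,17] -> miss, prune
    N5 x:[6,31/2] y:[0,11] z:[17/2,23] -> hit [17/2,11], descend [2, 4]
      N2 x:[6,10] y:[0,7] z:[20,23] -> miss, prune
      N4 x:[13/2,31/2] y:[4,11] z:[17/2,31/2] -> hit [17/2,11] leaf, test {P3(miss), P9(miss), P10(miss)}
  N10 x:[1,39/2] y:[20,32] z:[7/2,19] -> miss, prune

Visited [0, 6, 3, 5, 2, 4, 10]. Tests: 7 box, 1 leaf. Nearest: miss.

== RESULT ==
7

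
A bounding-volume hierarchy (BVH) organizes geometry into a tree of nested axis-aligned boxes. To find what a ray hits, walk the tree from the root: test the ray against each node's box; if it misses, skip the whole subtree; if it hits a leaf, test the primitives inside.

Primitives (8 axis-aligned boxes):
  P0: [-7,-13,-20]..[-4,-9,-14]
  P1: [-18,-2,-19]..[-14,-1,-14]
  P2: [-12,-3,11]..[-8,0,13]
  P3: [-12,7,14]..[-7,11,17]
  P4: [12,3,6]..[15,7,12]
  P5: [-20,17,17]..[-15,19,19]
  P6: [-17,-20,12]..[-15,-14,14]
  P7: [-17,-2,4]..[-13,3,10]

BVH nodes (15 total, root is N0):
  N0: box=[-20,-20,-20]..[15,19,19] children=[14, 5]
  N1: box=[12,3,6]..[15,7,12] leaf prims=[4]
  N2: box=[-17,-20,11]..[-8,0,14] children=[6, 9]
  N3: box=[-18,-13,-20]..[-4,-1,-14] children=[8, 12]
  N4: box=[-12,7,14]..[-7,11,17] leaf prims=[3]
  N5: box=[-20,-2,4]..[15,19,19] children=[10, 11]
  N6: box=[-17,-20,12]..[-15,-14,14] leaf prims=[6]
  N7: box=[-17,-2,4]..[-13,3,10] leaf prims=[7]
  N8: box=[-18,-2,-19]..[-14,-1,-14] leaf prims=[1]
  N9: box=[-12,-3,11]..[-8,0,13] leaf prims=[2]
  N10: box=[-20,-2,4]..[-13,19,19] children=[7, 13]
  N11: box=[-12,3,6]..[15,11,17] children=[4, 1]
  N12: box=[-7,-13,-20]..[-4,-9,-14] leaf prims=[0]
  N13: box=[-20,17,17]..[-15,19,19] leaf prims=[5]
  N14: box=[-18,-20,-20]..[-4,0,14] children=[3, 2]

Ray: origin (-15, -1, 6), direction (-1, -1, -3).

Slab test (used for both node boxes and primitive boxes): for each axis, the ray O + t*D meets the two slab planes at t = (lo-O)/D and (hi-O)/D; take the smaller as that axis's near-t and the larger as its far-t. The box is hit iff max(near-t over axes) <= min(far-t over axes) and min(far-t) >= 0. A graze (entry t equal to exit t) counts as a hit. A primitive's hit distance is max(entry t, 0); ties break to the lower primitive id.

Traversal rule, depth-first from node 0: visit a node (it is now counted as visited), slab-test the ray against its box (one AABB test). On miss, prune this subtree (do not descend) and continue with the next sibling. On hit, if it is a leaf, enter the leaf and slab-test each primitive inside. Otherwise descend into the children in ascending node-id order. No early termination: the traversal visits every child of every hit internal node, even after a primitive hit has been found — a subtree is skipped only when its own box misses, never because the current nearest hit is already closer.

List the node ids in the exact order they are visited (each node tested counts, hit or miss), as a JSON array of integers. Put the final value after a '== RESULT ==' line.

Traverse from the root:
N0 x:[-30,5] y:[-20,19] z:[-13/3,26/3] -> hit [-13/3,5], descend [5, 14]
  N5 x:[-30,5] y:[-20,1] z:[-13/3,2/3] -> hit [-13/3,2/3], descend [10, 11]
    N10 x:[-2,5] y:[-20,1] z:[-13/3,2/3] -> hit [-2,2/3], descend [7, 13]
      N7 x:[-2,2] y:[-4,1] z:[-4/3,2/3] -> hit [-4/3,2/3] leaf, test {P7@t=0}
      N13 x:[0,5] y:[-20,-18] z:[-13/3,-11/3] -> miss, prune
    N11 x:[-30,-3] y:[-12,-4] z:[-11/3,0] -> miss, prune
  N14 x:[-11,3] y:[-1,19] z:[-8/3,26/3] -> hit [-1,3], descend [2, 3]
    N2 x:[-7,2] y:[-1,19] z:[-8/3,-5/3] -> miss, prune
    N3 x:[-11,3] y:[0,12] z:[20/3,26/3] -> miss, prune

order=[0, 5, 10, 7, 13, 11, 14, 2, 3]  |boxes|=9  |leaves|=1  hit=P7

== RESULT ==
[0, 5, 10, 7, 13, 11, 14, 2, 3]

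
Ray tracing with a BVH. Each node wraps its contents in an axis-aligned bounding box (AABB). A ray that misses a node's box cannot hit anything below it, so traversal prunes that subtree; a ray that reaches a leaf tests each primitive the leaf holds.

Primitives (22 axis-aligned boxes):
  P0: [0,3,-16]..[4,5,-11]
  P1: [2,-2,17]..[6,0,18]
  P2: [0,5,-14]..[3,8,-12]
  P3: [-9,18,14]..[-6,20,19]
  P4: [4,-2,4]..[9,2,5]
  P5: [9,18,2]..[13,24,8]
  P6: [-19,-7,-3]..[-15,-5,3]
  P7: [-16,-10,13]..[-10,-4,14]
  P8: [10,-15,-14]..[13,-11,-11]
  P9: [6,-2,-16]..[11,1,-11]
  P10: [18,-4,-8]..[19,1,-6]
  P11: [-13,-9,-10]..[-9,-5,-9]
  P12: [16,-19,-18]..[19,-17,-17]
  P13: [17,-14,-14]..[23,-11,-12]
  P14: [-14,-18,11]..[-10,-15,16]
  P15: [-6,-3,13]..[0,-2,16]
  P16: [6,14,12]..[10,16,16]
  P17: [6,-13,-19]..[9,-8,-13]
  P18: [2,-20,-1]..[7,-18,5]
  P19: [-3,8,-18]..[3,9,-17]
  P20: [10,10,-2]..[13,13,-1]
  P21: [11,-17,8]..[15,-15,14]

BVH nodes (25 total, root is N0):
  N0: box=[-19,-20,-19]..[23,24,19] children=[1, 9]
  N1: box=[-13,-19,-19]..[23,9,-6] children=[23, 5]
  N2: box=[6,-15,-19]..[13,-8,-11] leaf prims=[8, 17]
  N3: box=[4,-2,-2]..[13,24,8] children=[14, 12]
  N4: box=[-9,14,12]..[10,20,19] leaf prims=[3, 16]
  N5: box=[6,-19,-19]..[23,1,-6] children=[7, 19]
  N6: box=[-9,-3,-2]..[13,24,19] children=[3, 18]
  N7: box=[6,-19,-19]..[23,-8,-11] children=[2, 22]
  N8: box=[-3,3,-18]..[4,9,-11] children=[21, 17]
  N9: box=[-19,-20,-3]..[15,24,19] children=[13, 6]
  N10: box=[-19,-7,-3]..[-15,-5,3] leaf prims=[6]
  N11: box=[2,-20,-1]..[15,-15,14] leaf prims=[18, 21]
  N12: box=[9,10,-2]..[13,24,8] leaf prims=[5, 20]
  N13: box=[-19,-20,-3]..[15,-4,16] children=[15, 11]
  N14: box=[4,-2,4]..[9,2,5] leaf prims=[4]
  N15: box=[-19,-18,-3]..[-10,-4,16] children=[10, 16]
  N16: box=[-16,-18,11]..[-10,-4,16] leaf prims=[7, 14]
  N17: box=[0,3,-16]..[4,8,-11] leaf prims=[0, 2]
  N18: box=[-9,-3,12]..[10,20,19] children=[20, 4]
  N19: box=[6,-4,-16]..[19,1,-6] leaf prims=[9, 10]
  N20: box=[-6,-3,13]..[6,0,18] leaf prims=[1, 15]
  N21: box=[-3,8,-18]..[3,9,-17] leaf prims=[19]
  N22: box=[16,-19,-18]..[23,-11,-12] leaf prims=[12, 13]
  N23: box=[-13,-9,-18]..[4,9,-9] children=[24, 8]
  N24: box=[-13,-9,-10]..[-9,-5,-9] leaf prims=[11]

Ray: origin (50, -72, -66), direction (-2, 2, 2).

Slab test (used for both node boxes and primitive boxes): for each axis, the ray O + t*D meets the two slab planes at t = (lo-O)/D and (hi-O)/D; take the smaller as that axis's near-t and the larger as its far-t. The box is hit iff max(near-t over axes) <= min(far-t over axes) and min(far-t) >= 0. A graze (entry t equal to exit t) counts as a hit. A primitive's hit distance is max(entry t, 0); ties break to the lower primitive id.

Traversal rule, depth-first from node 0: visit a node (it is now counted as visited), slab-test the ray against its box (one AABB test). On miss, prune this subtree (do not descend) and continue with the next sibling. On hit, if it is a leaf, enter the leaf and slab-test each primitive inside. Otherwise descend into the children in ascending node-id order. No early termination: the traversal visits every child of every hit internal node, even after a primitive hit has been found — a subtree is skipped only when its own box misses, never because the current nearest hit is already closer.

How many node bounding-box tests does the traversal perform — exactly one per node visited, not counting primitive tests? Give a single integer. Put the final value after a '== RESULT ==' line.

Walk:
N0 x:[27/2,69/2] y:[26,48] z:[47/2,85/2] -> hit [26,69/2], descend [1, 9]
  N1 x:[27/2,63/2] y:[53/2,81/2] z:[47/2,30] -> hit [53/2,30], descend [5, 23]
    N5 x:[27/2,22] y:[53/2,73/2] z:[47/2,30] -> miss, prune
    N23 x:[23,63/2] y:[63/2,81/2] z:[24,57/2] -> miss, prune
  N9 x:[35/2,69/2] y:[26,48] z:[63/2,85/2] -> hit [63/2,69/2], descend [6, 13]
    N6 x:[37/2,59/2] y:[69/2,48] z:[32,85/2] -> miss, prune
    N13 x:[35/2,69/2] y:[26,34] z:[63/2,41] -> hit [63/2,34], descend [11, 15]
      N11 x:[35/2,24] y:[26,57/2] z:[65/2,40] -> miss, prune
      N15 x:[30,69/2] y:[27,34] z:[63/2,41] -> hit [63/2,34], descend [10, 16]
        N10 x:[65/2,69/2] y:[65/2,67/2] z:[63/2,69/2] -> hit [65/2,67/2] leaf, test {P6@t=65/2}
        N16 x:[30,33] y:[27,34] z:[77/2,41] -> miss, prune

11 AABB tests over nodes [0, 1, 5, 23, 9, 6, 13, 11, 15, 10, 16]; 1 leaf entered; closest P6.

== RESULT ==
11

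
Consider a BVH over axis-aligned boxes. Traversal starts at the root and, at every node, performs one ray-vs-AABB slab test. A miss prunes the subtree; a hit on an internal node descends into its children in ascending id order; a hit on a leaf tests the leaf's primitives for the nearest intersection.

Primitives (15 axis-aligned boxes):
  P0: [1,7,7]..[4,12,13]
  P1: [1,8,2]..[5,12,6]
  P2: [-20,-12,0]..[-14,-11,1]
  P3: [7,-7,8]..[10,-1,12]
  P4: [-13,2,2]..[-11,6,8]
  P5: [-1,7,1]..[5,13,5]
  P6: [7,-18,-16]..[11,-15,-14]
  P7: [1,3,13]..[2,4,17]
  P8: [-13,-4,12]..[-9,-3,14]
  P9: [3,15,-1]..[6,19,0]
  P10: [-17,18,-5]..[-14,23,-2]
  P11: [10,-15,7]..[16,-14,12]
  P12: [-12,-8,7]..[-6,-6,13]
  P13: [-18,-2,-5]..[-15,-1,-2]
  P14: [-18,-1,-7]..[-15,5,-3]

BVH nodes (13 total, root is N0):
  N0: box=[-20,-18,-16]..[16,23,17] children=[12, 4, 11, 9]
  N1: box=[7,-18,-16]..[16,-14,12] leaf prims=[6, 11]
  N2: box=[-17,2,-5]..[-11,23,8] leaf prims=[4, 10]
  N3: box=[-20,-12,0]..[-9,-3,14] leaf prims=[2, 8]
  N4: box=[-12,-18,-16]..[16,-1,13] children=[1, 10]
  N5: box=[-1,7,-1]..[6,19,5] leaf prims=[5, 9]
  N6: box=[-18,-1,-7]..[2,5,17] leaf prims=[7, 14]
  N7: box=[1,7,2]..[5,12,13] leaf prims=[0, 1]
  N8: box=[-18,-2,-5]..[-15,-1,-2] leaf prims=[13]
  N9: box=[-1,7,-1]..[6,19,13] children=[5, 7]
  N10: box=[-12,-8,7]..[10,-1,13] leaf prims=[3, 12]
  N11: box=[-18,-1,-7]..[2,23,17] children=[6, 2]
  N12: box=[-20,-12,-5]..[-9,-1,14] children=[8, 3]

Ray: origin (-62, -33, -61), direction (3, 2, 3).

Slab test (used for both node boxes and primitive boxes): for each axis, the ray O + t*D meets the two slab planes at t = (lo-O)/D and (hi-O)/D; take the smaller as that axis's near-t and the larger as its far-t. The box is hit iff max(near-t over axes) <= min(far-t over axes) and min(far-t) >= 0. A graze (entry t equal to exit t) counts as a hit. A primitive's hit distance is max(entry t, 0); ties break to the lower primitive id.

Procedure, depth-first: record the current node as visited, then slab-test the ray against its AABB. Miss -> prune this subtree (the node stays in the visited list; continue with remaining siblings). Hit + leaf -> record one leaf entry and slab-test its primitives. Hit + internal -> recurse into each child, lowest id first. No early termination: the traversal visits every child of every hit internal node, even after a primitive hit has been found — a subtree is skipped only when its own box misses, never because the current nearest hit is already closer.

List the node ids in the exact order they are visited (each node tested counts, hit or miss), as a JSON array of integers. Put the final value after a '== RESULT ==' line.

Trace the traversal:
N0 x:[14,26] y:[15/2,28] z:[15,26] -> hit [15,26], descend [4, 9, 11, 12]
  N4 x:[50/3,26] y:[15/2,16] z:[15,74/3] -> miss, prune
  N9 x:[61/3,68/3] y:[20,26] z:[20,74/3] -> hit [61/3,68/3], descend [5, 7]
    N5 x:[61/3,68/3] y:[20,26] z:[20,22] -> hit [61/3,22] leaf, test {P5@t=62/3, P9(miss)}
    N7 x:[21,67/3] y:[20,45/2] z:[21,74/3] -> hit [21,67/3] leaf, test {P0(miss), P1@t=21}
  N11 x:[44/3,64/3] y:[16,28] z:[18,26] -> hit [18,64/3], descend [2, 6]
    N2 x:[15,17] y:[35/2,28] z:[56/3,23] -> miss, prune
    N6 x:[44/3,64/3] y:[16,19] z:[18,26] -> hit [18,19] leaf, test {P7(miss), P14(miss)}
  N12 x:[14,53/3] y:[21/2,16] z:[56/3,25] -> miss, prune

Summary -> nodes [0, 4, 9, 5, 7, 11, 2, 6, 12]; box-tests=9; leaf-entries=3; first=P5

== RESULT ==
[0, 4, 9, 5, 7, 11, 2, 6, 12]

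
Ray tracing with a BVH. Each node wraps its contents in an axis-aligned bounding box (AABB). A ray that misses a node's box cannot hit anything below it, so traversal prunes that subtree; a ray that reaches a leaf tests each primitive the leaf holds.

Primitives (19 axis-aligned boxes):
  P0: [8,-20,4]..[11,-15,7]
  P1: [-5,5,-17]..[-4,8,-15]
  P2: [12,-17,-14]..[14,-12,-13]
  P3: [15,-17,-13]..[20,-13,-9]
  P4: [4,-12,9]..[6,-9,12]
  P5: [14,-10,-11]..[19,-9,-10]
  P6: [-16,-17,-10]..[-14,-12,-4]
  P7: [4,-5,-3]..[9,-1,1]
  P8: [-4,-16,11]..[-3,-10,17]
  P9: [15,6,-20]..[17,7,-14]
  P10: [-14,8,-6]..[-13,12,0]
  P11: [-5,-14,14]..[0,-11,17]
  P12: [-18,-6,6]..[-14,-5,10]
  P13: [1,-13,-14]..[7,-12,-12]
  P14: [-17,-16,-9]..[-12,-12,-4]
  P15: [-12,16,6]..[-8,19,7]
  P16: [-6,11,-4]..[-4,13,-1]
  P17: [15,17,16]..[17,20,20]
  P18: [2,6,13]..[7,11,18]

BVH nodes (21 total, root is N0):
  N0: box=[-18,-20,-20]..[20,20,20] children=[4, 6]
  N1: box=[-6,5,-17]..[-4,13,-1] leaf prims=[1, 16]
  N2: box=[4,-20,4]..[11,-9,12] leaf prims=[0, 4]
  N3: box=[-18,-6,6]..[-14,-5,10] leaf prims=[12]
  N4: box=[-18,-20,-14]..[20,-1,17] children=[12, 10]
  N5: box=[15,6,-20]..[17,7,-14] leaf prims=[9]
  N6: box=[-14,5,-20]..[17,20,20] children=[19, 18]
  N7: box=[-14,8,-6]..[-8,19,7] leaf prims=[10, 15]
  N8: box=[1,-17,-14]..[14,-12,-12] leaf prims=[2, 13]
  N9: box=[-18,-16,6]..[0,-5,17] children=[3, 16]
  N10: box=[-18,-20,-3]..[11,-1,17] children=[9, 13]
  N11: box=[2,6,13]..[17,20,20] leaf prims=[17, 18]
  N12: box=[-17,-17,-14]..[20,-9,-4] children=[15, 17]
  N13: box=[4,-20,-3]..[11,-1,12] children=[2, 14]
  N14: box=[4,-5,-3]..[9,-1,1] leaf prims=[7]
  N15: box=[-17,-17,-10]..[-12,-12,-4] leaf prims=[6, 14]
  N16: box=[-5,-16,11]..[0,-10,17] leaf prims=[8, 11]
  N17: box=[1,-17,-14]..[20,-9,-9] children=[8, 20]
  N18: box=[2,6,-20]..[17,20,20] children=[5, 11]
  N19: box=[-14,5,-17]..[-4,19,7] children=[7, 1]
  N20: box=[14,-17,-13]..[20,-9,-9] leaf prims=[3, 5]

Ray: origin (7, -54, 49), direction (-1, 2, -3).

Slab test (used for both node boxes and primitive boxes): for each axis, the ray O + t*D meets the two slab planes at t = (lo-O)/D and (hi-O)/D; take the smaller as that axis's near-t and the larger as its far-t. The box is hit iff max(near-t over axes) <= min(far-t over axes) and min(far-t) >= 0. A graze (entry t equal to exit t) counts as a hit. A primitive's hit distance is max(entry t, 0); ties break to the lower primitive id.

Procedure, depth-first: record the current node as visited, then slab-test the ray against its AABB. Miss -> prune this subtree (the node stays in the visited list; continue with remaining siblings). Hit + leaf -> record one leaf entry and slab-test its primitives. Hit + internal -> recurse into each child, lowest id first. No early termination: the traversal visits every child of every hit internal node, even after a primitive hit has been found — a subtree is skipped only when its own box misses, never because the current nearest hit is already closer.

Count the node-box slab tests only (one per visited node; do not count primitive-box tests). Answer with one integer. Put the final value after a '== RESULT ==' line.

Traverse from the root:
N0 x:[-13,25] y:[17,37] z:[29/3,23] -> hit [17,23], descend [4, 6]
  N4 x:[-13,25] y:[17,53/2] z:[32/3,21] -> hit [17,21], descend [10, 12]
    N10 x:[-4,25] y:[17,53/2] z:[32/3,52/3] -> hit [17,52/3], descend [9, 13]
      N9 x:[7,25] y:[19,49/2] z:[32/3,43/3] -> miss, prune
      N13 x:[-4,3] y:[17,53/2] z:[37/3,52/3] -> miss, prune
    N12 x:[-13,24] y:[37/2,45/2] z:[53/3,21] -> hit [37/2,21], descend [15, 17]
      N15 x:[19,24] y:[37/2,21] z:[53/3,59/3] -> hit [19,59/3] leaf, test {P6(miss), P14@t=19}
      N17 x:[-13,6] y:[37/2,45/2] z:[58/3,21] -> miss, prune
  N6 x:[-10,21] y:[59/2,37] z:[29/3,23] -> miss, prune

9 AABB tests over nodes [0, 4, 10, 9, 13, 12, 15, 17, 6]; 1 leaf entered; closest P14.

== RESULT ==
9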